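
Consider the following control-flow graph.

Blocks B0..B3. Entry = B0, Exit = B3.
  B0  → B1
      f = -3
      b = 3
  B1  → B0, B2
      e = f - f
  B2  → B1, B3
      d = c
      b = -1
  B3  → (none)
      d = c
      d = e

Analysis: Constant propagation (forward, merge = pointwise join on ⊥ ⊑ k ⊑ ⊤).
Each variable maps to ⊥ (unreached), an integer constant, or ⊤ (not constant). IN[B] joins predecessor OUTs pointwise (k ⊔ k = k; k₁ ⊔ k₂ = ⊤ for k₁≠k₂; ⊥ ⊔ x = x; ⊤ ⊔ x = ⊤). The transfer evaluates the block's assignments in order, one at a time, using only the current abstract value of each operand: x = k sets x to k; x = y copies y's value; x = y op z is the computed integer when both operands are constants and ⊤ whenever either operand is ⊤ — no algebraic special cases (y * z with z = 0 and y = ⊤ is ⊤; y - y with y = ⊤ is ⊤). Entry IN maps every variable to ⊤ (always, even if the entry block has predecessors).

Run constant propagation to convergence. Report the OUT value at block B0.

Answer: {a: ⊤, b: 3, c: ⊤, d: ⊤, e: ⊤, f: -3}

Working:
Per-block solution:
  B0:  IN=(all ⊤)  OUT={b:3, f:-3; rest ⊤}
  B1:  IN={f:-3; rest ⊤}  OUT={e:0, f:-3; rest ⊤}
  B2:  IN={e:0, f:-3; rest ⊤}  OUT={b:-1, e:0, f:-3; rest ⊤}
  B3:  IN={b:-1, e:0, f:-3; rest ⊤}  OUT={b:-1, d:0, e:0, f:-3; rest ⊤}

Merge at B0 (entry node, so the boundary value (all ⊤) is joined with the incoming edge(s)): IN[B0] = (all ⊤) ⊔ OUT[B1] = {a: ⊤, b: ⊤, c: ⊤, d: ⊤, e: ⊤, f: ⊤}
Applying B0's transfer function to that IN value gives OUT[B0] (row B0 above).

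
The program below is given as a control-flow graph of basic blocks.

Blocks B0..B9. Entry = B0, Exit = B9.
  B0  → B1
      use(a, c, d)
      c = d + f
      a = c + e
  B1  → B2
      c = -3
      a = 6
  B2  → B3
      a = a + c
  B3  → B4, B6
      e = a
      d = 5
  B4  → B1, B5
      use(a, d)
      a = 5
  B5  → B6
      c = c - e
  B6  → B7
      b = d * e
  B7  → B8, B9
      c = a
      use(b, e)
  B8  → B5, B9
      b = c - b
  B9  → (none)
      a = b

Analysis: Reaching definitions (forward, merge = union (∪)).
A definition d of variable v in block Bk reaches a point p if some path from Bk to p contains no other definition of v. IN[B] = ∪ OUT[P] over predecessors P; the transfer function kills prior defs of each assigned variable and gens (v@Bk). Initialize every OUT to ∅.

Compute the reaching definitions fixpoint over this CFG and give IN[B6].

Converged values:
  B0:   IN={}   OUT={a@B0, c@B0}
  B1:   IN={a@B0, a@B4, c@B0, c@B1, d@B3, e@B3}   OUT={a@B1, c@B1, d@B3, e@B3}
  B2:   IN={a@B1, c@B1, d@B3, e@B3}   OUT={a@B2, c@B1, d@B3, e@B3}
  B3:   IN={a@B2, c@B1, d@B3, e@B3}   OUT={a@B2, c@B1, d@B3, e@B3}
  B4:   IN={a@B2, c@B1, d@B3, e@B3}   OUT={a@B4, c@B1, d@B3, e@B3}
  B5:   IN={a@B2, a@B4, b@B8, c@B1, c@B7, d@B3, e@B3}   OUT={a@B2, a@B4, b@B8, c@B5, d@B3, e@B3}
  B6:   IN={a@B2, a@B4, b@B8, c@B1, c@B5, d@B3, e@B3}   OUT={a@B2, a@B4, b@B6, c@B1, c@B5, d@B3, e@B3}
  B7:   IN={a@B2, a@B4, b@B6, c@B1, c@B5, d@B3, e@B3}   OUT={a@B2, a@B4, b@B6, c@B7, d@B3, e@B3}
  B8:   IN={a@B2, a@B4, b@B6, c@B7, d@B3, e@B3}   OUT={a@B2, a@B4, b@B8, c@B7, d@B3, e@B3}
  B9:   IN={a@B2, a@B4, b@B6, b@B8, c@B7, d@B3, e@B3}   OUT={a@B9, b@B6, b@B8, c@B7, d@B3, e@B3}

Merge at B6: IN[B6] = OUT[B3] ⊔ OUT[B5] = {a@B2, a@B4, b@B8, c@B1, c@B5, d@B3, e@B3}

Answer: {a@B2, a@B4, b@B8, c@B1, c@B5, d@B3, e@B3}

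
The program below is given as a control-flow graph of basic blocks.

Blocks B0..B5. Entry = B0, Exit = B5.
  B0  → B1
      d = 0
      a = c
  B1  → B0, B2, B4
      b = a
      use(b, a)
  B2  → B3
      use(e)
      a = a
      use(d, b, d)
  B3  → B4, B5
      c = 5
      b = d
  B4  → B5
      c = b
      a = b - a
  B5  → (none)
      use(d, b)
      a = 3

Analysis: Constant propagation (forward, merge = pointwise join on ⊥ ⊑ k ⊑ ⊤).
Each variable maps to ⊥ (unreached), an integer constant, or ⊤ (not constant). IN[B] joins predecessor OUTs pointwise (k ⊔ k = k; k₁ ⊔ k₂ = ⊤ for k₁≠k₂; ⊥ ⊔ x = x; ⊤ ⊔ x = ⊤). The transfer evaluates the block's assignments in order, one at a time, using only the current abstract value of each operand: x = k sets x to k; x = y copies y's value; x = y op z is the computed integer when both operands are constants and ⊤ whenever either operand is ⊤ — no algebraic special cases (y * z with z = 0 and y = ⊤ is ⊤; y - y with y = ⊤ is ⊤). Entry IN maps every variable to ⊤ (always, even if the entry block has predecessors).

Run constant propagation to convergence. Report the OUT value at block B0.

Answer: {a: ⊤, b: ⊤, c: ⊤, d: 0, e: ⊤, f: ⊤}

Working:
Per-block solution:
  B0:   IN=(all ⊤)   OUT={d:0; rest ⊤}
  B1:   IN={d:0; rest ⊤}   OUT={d:0; rest ⊤}
  B2:   IN={d:0; rest ⊤}   OUT={d:0; rest ⊤}
  B3:   IN={d:0; rest ⊤}   OUT={b:0, c:5, d:0; rest ⊤}
  B4:   IN={d:0; rest ⊤}   OUT={d:0; rest ⊤}
  B5:   IN={d:0; rest ⊤}   OUT={a:3, d:0; rest ⊤}

Merge at B0 (entry node, so the boundary value (all ⊤) is joined with the incoming edge(s)): IN[B0] = (all ⊤) ⊔ OUT[B1] = {a: ⊤, b: ⊤, c: ⊤, d: ⊤, e: ⊤, f: ⊤}
Applying B0's transfer function to that IN value gives OUT[B0] (row B0 above).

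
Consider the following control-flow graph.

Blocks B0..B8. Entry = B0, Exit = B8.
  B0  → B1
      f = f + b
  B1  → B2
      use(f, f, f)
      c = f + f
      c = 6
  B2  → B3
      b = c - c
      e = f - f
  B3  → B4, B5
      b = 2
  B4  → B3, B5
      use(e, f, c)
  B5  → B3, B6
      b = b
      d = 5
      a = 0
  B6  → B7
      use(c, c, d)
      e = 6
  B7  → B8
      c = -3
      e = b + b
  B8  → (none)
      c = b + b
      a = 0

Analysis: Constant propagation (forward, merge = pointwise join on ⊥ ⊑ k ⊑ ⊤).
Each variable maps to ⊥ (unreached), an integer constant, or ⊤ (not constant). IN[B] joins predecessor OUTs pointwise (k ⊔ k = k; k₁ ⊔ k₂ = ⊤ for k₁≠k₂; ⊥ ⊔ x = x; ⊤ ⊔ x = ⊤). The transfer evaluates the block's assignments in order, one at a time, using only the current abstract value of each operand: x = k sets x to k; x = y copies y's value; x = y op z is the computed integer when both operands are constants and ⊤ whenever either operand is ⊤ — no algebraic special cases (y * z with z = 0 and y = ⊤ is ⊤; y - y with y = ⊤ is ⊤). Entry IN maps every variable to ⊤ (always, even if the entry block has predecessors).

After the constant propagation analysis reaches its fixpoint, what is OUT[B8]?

Answer: {a: 0, b: 2, c: 4, d: 5, e: 4, f: ⊤}

Working:
Converged values:
  B0: | IN=(all ⊤) | OUT=(all ⊤)
  B1: | IN=(all ⊤) | OUT={c:6; rest ⊤}
  B2: | IN={c:6; rest ⊤} | OUT={b:0, c:6; rest ⊤}
  B3: | IN={c:6; rest ⊤} | OUT={b:2, c:6; rest ⊤}
  B4: | IN={b:2, c:6; rest ⊤} | OUT={b:2, c:6; rest ⊤}
  B5: | IN={b:2, c:6; rest ⊤} | OUT={a:0, b:2, c:6, d:5; rest ⊤}
  B6: | IN={a:0, b:2, c:6, d:5; rest ⊤} | OUT={a:0, b:2, c:6, d:5, e:6; rest ⊤}
  B7: | IN={a:0, b:2, c:6, d:5, e:6; rest ⊤} | OUT={a:0, b:2, c:-3, d:5, e:4; rest ⊤}
  B8: | IN={a:0, b:2, c:-3, d:5, e:4; rest ⊤} | OUT={a:0, b:2, c:4, d:5, e:4; rest ⊤}

Merge at B8: IN[B8] = OUT[B7] = {a: 0, b: 2, c: -3, d: 5, e: 4, f: ⊤}
Applying B8's transfer function to that IN value gives OUT[B8] (row B8 above).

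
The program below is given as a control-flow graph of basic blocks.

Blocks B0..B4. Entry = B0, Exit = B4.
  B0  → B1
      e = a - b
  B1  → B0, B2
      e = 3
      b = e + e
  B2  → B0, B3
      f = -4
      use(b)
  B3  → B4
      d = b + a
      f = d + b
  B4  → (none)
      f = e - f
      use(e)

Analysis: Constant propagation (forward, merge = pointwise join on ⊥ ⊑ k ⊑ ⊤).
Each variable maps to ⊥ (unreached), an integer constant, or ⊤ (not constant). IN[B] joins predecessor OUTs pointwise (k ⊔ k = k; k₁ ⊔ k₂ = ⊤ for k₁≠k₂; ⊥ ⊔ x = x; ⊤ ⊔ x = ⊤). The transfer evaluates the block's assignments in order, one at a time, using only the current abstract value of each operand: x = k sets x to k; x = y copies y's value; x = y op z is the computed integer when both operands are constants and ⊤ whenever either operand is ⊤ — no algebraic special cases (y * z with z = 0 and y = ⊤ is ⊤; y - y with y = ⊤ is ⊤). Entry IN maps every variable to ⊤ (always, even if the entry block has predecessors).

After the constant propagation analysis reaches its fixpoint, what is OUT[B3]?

Per-block solution:
  B0: | IN=(all ⊤) | OUT=(all ⊤)
  B1: | IN=(all ⊤) | OUT={b:6, e:3; rest ⊤}
  B2: | IN={b:6, e:3; rest ⊤} | OUT={b:6, e:3, f:-4; rest ⊤}
  B3: | IN={b:6, e:3, f:-4; rest ⊤} | OUT={b:6, e:3; rest ⊤}
  B4: | IN={b:6, e:3; rest ⊤} | OUT={b:6, e:3; rest ⊤}

Merge at B3: IN[B3] = OUT[B2] = {a: ⊤, b: 6, c: ⊤, d: ⊤, e: 3, f: -4}
Applying B3's transfer function to that IN value gives OUT[B3] (row B3 above).

Answer: {a: ⊤, b: 6, c: ⊤, d: ⊤, e: 3, f: ⊤}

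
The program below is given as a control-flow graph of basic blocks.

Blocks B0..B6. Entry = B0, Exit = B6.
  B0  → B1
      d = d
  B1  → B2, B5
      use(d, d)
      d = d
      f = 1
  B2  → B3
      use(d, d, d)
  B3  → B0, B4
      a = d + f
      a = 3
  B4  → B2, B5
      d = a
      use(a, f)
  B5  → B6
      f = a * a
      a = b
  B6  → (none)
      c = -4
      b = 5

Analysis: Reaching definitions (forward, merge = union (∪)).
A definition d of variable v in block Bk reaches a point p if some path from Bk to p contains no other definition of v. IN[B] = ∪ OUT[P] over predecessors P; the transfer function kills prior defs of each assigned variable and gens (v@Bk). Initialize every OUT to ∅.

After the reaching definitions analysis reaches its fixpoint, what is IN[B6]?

Converged values:
  B0:  IN={a@B3, d@B1, d@B4, f@B1}  OUT={a@B3, d@B0, f@B1}
  B1:  IN={a@B3, d@B0, f@B1}  OUT={a@B3, d@B1, f@B1}
  B2:  IN={a@B3, d@B1, d@B4, f@B1}  OUT={a@B3, d@B1, d@B4, f@B1}
  B3:  IN={a@B3, d@B1, d@B4, f@B1}  OUT={a@B3, d@B1, d@B4, f@B1}
  B4:  IN={a@B3, d@B1, d@B4, f@B1}  OUT={a@B3, d@B4, f@B1}
  B5:  IN={a@B3, d@B1, d@B4, f@B1}  OUT={a@B5, d@B1, d@B4, f@B5}
  B6:  IN={a@B5, d@B1, d@B4, f@B5}  OUT={a@B5, b@B6, c@B6, d@B1, d@B4, f@B5}

Merge at B6: IN[B6] = OUT[B5] = {a@B5, d@B1, d@B4, f@B5}

Answer: {a@B5, d@B1, d@B4, f@B5}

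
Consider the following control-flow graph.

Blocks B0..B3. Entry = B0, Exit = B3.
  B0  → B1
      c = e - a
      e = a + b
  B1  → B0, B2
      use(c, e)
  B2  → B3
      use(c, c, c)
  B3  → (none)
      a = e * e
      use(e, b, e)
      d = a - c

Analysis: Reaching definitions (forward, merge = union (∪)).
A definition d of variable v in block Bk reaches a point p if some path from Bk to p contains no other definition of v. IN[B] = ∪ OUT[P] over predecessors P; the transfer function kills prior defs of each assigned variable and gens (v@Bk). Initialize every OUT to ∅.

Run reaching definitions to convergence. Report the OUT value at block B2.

Converged values:
  B0: | IN={c@B0, e@B0} | OUT={c@B0, e@B0}
  B1: | IN={c@B0, e@B0} | OUT={c@B0, e@B0}
  B2: | IN={c@B0, e@B0} | OUT={c@B0, e@B0}
  B3: | IN={c@B0, e@B0} | OUT={a@B3, c@B0, d@B3, e@B0}

Merge at B2: IN[B2] = OUT[B1] = {c@B0, e@B0}
Applying B2's transfer function to that IN value gives OUT[B2] (row B2 above).

Answer: {c@B0, e@B0}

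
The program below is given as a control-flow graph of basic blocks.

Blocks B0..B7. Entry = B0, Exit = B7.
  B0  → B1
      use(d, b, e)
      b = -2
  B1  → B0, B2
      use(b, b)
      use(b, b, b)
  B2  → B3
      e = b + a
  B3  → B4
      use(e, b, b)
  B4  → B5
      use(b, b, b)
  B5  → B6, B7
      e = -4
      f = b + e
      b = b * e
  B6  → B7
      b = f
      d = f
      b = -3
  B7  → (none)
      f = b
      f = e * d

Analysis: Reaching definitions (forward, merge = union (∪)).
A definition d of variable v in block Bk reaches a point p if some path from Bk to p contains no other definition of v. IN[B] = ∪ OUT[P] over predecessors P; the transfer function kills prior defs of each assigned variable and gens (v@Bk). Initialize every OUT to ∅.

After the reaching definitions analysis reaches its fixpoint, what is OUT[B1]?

Per-block solution:
  B0:  IN={b@B0}  OUT={b@B0}
  B1:  IN={b@B0}  OUT={b@B0}
  B2:  IN={b@B0}  OUT={b@B0, e@B2}
  B3:  IN={b@B0, e@B2}  OUT={b@B0, e@B2}
  B4:  IN={b@B0, e@B2}  OUT={b@B0, e@B2}
  B5:  IN={b@B0, e@B2}  OUT={b@B5, e@B5, f@B5}
  B6:  IN={b@B5, e@B5, f@B5}  OUT={b@B6, d@B6, e@B5, f@B5}
  B7:  IN={b@B5, b@B6, d@B6, e@B5, f@B5}  OUT={b@B5, b@B6, d@B6, e@B5, f@B7}

Merge at B1: IN[B1] = OUT[B0] = {b@B0}
Applying B1's transfer function to that IN value gives OUT[B1] (row B1 above).

Answer: {b@B0}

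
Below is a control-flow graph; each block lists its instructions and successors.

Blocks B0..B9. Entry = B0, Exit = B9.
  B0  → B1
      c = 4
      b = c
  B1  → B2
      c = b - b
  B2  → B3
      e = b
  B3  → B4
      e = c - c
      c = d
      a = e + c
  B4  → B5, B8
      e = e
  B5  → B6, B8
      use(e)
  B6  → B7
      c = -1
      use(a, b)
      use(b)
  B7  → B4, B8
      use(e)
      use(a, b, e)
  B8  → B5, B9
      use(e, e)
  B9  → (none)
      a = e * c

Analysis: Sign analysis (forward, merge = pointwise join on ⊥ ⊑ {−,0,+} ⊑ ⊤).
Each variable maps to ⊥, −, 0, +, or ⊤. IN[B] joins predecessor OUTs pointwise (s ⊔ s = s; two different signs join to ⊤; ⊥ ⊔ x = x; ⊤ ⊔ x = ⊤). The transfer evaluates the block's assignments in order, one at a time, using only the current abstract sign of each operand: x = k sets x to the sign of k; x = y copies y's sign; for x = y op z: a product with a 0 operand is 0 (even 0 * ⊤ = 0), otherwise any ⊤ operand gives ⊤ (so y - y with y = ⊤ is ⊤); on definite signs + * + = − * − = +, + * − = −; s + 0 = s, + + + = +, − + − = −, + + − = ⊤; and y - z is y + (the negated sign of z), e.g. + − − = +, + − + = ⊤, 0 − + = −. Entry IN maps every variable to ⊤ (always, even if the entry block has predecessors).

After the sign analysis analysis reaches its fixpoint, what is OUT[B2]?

Fixpoint table:
  B0:  IN=(all ⊤)  OUT={b:+, c:+; rest ⊤}
  B1:  IN={b:+, c:+; rest ⊤}  OUT={b:+; rest ⊤}
  B2:  IN={b:+; rest ⊤}  OUT={b:+, e:+; rest ⊤}
  B3:  IN={b:+, e:+; rest ⊤}  OUT={b:+; rest ⊤}
  B4:  IN={b:+; rest ⊤}  OUT={b:+; rest ⊤}
  B5:  IN={b:+; rest ⊤}  OUT={b:+; rest ⊤}
  B6:  IN={b:+; rest ⊤}  OUT={b:+, c:-; rest ⊤}
  B7:  IN={b:+, c:-; rest ⊤}  OUT={b:+, c:-; rest ⊤}
  B8:  IN={b:+; rest ⊤}  OUT={b:+; rest ⊤}
  B9:  IN={b:+; rest ⊤}  OUT={b:+; rest ⊤}

Merge at B2: IN[B2] = OUT[B1] = {a: ⊤, b: +, c: ⊤, d: ⊤, e: ⊤, f: ⊤}
Applying B2's transfer function to that IN value gives OUT[B2] (row B2 above).

Answer: {a: ⊤, b: +, c: ⊤, d: ⊤, e: +, f: ⊤}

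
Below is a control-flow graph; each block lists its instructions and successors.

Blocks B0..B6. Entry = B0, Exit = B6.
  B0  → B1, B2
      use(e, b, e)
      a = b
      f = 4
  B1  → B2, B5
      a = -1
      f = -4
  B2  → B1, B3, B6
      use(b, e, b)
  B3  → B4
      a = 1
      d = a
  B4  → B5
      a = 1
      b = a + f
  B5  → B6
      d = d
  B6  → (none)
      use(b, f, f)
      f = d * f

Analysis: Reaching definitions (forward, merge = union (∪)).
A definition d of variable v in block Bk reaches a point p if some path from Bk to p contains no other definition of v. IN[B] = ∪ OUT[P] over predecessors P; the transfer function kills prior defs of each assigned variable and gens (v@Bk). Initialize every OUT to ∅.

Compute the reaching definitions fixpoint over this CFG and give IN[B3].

Fixpoint table:
  B0:   IN={}   OUT={a@B0, f@B0}
  B1:   IN={a@B0, a@B1, f@B0, f@B1}   OUT={a@B1, f@B1}
  B2:   IN={a@B0, a@B1, f@B0, f@B1}   OUT={a@B0, a@B1, f@B0, f@B1}
  B3:   IN={a@B0, a@B1, f@B0, f@B1}   OUT={a@B3, d@B3, f@B0, f@B1}
  B4:   IN={a@B3, d@B3, f@B0, f@B1}   OUT={a@B4, b@B4, d@B3, f@B0, f@B1}
  B5:   IN={a@B1, a@B4, b@B4, d@B3, f@B0, f@B1}   OUT={a@B1, a@B4, b@B4, d@B5, f@B0, f@B1}
  B6:   IN={a@B0, a@B1, a@B4, b@B4, d@B5, f@B0, f@B1}   OUT={a@B0, a@B1, a@B4, b@B4, d@B5, f@B6}

Merge at B3: IN[B3] = OUT[B2] = {a@B0, a@B1, f@B0, f@B1}

Answer: {a@B0, a@B1, f@B0, f@B1}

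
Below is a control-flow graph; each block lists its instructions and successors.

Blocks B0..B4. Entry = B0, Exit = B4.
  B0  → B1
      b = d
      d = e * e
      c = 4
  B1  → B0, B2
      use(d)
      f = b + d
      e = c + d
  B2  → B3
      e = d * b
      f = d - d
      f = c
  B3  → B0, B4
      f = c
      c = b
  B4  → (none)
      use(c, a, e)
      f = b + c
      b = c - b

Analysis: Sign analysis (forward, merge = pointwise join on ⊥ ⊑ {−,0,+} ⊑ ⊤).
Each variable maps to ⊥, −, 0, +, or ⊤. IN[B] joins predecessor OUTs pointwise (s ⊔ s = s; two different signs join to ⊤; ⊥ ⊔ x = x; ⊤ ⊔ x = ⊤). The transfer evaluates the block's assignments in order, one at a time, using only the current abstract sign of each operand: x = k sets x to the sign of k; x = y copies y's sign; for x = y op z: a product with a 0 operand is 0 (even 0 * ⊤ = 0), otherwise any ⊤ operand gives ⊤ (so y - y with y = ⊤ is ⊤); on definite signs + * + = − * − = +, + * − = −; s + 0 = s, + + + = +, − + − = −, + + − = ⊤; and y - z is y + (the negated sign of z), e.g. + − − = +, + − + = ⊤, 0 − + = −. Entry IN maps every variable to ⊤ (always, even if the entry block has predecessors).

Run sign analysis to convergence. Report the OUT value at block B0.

Answer: {a: ⊤, b: ⊤, c: +, d: ⊤, e: ⊤, f: ⊤}

Trace:
Per-block solution:
  B0:  IN=(all ⊤)  OUT={c:+; rest ⊤}
  B1:  IN={c:+; rest ⊤}  OUT={c:+; rest ⊤}
  B2:  IN={c:+; rest ⊤}  OUT={c:+, f:+; rest ⊤}
  B3:  IN={c:+, f:+; rest ⊤}  OUT={f:+; rest ⊤}
  B4:  IN={f:+; rest ⊤}  OUT=(all ⊤)

Merge at B0 (entry node, so the boundary value (all ⊤) is joined with the incoming edge(s)): IN[B0] = (all ⊤) ⊔ OUT[B1] ⊔ OUT[B3] = {a: ⊤, b: ⊤, c: ⊤, d: ⊤, e: ⊤, f: ⊤}
Applying B0's transfer function to that IN value gives OUT[B0] (row B0 above).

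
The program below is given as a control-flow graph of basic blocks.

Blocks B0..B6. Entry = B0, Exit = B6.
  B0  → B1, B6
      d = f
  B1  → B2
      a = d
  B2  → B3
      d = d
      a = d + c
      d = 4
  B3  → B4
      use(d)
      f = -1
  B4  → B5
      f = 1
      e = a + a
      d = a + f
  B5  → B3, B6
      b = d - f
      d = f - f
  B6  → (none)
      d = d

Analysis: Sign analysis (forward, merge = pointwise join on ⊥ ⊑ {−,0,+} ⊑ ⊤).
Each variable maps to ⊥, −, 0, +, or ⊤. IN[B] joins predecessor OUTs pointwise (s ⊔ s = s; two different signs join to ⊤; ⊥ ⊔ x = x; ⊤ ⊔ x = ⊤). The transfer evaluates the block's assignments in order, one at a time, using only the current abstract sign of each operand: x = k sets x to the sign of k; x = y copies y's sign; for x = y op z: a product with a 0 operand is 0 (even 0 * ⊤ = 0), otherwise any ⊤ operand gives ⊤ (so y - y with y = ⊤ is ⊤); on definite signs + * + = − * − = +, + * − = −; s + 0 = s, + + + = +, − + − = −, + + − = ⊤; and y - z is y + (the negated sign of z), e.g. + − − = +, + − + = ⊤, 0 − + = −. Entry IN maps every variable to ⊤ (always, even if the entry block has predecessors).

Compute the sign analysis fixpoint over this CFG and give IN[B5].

Per-block solution:
  B0:  IN=(all ⊤)  OUT=(all ⊤)
  B1:  IN=(all ⊤)  OUT=(all ⊤)
  B2:  IN=(all ⊤)  OUT={d:+; rest ⊤}
  B3:  IN=(all ⊤)  OUT={f:-; rest ⊤}
  B4:  IN={f:-; rest ⊤}  OUT={f:+; rest ⊤}
  B5:  IN={f:+; rest ⊤}  OUT={f:+; rest ⊤}
  B6:  IN=(all ⊤)  OUT=(all ⊤)

Merge at B5: IN[B5] = OUT[B4] = {a: ⊤, b: ⊤, c: ⊤, d: ⊤, e: ⊤, f: +}

Answer: {a: ⊤, b: ⊤, c: ⊤, d: ⊤, e: ⊤, f: +}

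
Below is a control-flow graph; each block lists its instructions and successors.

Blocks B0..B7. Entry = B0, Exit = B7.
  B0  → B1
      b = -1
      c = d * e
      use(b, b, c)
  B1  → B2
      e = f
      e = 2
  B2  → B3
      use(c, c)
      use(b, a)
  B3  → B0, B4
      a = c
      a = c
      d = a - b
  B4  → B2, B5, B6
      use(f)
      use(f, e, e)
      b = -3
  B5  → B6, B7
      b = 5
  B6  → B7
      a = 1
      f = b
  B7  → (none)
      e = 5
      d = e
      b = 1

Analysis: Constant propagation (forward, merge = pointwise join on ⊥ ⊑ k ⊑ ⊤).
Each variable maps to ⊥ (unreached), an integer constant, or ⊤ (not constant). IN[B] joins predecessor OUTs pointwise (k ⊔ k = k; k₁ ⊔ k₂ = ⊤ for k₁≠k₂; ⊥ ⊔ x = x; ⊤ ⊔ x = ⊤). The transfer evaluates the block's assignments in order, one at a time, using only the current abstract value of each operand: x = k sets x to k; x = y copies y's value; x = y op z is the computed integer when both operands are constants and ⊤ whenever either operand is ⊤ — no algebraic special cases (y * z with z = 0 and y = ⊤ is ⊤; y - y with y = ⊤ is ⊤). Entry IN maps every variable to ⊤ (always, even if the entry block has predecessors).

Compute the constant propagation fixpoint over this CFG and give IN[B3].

Answer: {a: ⊤, b: ⊤, c: ⊤, d: ⊤, e: 2, f: ⊤}

Working:
Converged values:
  B0:   IN=(all ⊤)   OUT={b:-1; rest ⊤}
  B1:   IN={b:-1; rest ⊤}   OUT={b:-1, e:2; rest ⊤}
  B2:   IN={e:2; rest ⊤}   OUT={e:2; rest ⊤}
  B3:   IN={e:2; rest ⊤}   OUT={e:2; rest ⊤}
  B4:   IN={e:2; rest ⊤}   OUT={b:-3, e:2; rest ⊤}
  B5:   IN={b:-3, e:2; rest ⊤}   OUT={b:5, e:2; rest ⊤}
  B6:   IN={e:2; rest ⊤}   OUT={a:1, e:2; rest ⊤}
  B7:   IN={e:2; rest ⊤}   OUT={b:1, d:5, e:5; rest ⊤}

Merge at B3: IN[B3] = OUT[B2] = {a: ⊤, b: ⊤, c: ⊤, d: ⊤, e: 2, f: ⊤}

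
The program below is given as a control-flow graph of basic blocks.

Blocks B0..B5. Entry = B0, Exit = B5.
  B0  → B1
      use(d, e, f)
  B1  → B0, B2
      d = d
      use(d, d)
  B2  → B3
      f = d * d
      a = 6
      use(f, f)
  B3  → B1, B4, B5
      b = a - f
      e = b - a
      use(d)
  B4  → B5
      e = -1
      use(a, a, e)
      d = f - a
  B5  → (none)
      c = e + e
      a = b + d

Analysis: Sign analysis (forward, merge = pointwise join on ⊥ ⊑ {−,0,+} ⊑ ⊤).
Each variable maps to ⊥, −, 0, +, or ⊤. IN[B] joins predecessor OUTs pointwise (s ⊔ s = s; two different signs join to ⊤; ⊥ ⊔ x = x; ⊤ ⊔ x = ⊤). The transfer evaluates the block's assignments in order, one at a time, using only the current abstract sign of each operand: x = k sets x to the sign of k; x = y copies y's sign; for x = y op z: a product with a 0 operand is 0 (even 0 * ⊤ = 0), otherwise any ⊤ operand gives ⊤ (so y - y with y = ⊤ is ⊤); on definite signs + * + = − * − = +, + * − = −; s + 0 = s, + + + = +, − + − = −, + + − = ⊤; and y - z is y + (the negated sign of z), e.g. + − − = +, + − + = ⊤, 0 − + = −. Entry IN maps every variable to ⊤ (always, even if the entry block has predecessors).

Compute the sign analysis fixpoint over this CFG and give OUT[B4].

Converged values:
  B0: | IN=(all ⊤) | OUT=(all ⊤)
  B1: | IN=(all ⊤) | OUT=(all ⊤)
  B2: | IN=(all ⊤) | OUT={a:+; rest ⊤}
  B3: | IN={a:+; rest ⊤} | OUT={a:+; rest ⊤}
  B4: | IN={a:+; rest ⊤} | OUT={a:+, e:-; rest ⊤}
  B5: | IN={a:+; rest ⊤} | OUT=(all ⊤)

Merge at B4: IN[B4] = OUT[B3] = {a: +, b: ⊤, c: ⊤, d: ⊤, e: ⊤, f: ⊤}
Applying B4's transfer function to that IN value gives OUT[B4] (row B4 above).

Answer: {a: +, b: ⊤, c: ⊤, d: ⊤, e: -, f: ⊤}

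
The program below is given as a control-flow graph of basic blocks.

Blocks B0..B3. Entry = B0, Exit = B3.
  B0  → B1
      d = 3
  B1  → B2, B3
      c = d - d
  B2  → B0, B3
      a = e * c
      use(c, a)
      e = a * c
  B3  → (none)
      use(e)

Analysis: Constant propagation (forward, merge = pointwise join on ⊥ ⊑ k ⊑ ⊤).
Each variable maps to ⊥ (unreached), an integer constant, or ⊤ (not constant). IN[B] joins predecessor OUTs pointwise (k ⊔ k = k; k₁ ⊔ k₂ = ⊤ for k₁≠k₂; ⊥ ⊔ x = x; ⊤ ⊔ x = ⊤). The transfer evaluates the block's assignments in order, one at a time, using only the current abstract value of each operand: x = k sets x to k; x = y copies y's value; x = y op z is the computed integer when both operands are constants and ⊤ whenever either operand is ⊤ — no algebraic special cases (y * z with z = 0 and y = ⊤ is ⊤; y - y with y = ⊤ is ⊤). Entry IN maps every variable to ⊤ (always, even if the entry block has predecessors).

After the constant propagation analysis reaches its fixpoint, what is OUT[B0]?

Answer: {a: ⊤, b: ⊤, c: ⊤, d: 3, e: ⊤, f: ⊤}

Derivation:
Per-block solution:
  B0:  IN=(all ⊤)  OUT={d:3; rest ⊤}
  B1:  IN={d:3; rest ⊤}  OUT={c:0, d:3; rest ⊤}
  B2:  IN={c:0, d:3; rest ⊤}  OUT={c:0, d:3; rest ⊤}
  B3:  IN={c:0, d:3; rest ⊤}  OUT={c:0, d:3; rest ⊤}

Merge at B0 (entry node, so the boundary value (all ⊤) is joined with the incoming edge(s)): IN[B0] = (all ⊤) ⊔ OUT[B2] = {a: ⊤, b: ⊤, c: ⊤, d: ⊤, e: ⊤, f: ⊤}
Applying B0's transfer function to that IN value gives OUT[B0] (row B0 above).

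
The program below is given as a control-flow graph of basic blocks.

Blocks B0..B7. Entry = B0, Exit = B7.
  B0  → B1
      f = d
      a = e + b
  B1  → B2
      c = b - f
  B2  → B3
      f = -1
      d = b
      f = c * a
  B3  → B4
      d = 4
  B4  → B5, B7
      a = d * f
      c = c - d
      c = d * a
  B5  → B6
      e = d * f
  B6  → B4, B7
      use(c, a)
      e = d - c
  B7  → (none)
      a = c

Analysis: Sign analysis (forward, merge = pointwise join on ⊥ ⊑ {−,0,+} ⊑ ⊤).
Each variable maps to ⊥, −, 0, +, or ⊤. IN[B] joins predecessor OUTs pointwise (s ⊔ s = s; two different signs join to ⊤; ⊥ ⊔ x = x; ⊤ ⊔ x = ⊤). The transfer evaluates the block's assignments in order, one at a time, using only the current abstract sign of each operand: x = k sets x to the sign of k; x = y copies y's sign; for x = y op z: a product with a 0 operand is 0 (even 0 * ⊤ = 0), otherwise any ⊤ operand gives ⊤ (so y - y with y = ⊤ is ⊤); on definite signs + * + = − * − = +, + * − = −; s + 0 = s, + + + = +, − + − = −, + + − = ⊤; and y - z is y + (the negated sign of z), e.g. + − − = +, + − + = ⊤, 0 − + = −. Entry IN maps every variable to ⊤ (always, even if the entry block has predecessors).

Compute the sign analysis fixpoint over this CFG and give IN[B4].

Converged values:
  B0: | IN=(all ⊤) | OUT=(all ⊤)
  B1: | IN=(all ⊤) | OUT=(all ⊤)
  B2: | IN=(all ⊤) | OUT=(all ⊤)
  B3: | IN=(all ⊤) | OUT={d:+; rest ⊤}
  B4: | IN={d:+; rest ⊤} | OUT={d:+; rest ⊤}
  B5: | IN={d:+; rest ⊤} | OUT={d:+; rest ⊤}
  B6: | IN={d:+; rest ⊤} | OUT={d:+; rest ⊤}
  B7: | IN={d:+; rest ⊤} | OUT={d:+; rest ⊤}

Merge at B4: IN[B4] = OUT[B3] ⊔ OUT[B6] = {a: ⊤, b: ⊤, c: ⊤, d: +, e: ⊤, f: ⊤}

Answer: {a: ⊤, b: ⊤, c: ⊤, d: +, e: ⊤, f: ⊤}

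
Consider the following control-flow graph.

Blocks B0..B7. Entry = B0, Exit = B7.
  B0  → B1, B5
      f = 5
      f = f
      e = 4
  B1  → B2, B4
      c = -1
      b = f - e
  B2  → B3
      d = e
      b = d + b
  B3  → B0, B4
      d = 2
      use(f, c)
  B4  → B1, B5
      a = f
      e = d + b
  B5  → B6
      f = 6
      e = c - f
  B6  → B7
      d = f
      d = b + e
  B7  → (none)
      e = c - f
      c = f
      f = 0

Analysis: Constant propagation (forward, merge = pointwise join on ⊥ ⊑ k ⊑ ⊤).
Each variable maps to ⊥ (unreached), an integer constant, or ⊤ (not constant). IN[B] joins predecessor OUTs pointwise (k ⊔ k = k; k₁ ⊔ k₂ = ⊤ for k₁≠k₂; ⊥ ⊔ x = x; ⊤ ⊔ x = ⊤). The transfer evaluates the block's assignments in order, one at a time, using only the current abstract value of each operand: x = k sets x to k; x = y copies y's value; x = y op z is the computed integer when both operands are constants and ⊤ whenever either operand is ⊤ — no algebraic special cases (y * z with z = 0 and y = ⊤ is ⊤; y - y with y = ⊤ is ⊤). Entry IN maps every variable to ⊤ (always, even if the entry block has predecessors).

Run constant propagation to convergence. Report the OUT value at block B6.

Converged values:
  B0:  IN=(all ⊤)  OUT={e:4, f:5; rest ⊤}
  B1:  IN={f:5; rest ⊤}  OUT={c:-1, f:5; rest ⊤}
  B2:  IN={c:-1, f:5; rest ⊤}  OUT={c:-1, f:5; rest ⊤}
  B3:  IN={c:-1, f:5; rest ⊤}  OUT={c:-1, d:2, f:5; rest ⊤}
  B4:  IN={c:-1, f:5; rest ⊤}  OUT={a:5, c:-1, f:5; rest ⊤}
  B5:  IN={f:5; rest ⊤}  OUT={f:6; rest ⊤}
  B6:  IN={f:6; rest ⊤}  OUT={f:6; rest ⊤}
  B7:  IN={f:6; rest ⊤}  OUT={c:6, f:0; rest ⊤}

Merge at B6: IN[B6] = OUT[B5] = {a: ⊤, b: ⊤, c: ⊤, d: ⊤, e: ⊤, f: 6}
Applying B6's transfer function to that IN value gives OUT[B6] (row B6 above).

Answer: {a: ⊤, b: ⊤, c: ⊤, d: ⊤, e: ⊤, f: 6}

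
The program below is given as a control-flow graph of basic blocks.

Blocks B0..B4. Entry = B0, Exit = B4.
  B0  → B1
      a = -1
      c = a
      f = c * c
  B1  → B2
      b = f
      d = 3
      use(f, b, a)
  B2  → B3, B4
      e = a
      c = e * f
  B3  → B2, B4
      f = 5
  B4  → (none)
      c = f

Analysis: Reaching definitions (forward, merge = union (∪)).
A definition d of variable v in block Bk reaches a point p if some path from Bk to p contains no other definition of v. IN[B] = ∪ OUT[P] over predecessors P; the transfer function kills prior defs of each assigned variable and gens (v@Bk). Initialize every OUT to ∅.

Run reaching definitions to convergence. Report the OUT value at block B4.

Answer: {a@B0, b@B1, c@B4, d@B1, e@B2, f@B0, f@B3}

Trace:
Fixpoint table:
  B0: | IN={} | OUT={a@B0, c@B0, f@B0}
  B1: | IN={a@B0, c@B0, f@B0} | OUT={a@B0, b@B1, c@B0, d@B1, f@B0}
  B2: | IN={a@B0, b@B1, c@B0, c@B2, d@B1, e@B2, f@B0, f@B3} | OUT={a@B0, b@B1, c@B2, d@B1, e@B2, f@B0, f@B3}
  B3: | IN={a@B0, b@B1, c@B2, d@B1, e@B2, f@B0, f@B3} | OUT={a@B0, b@B1, c@B2, d@B1, e@B2, f@B3}
  B4: | IN={a@B0, b@B1, c@B2, d@B1, e@B2, f@B0, f@B3} | OUT={a@B0, b@B1, c@B4, d@B1, e@B2, f@B0, f@B3}

Merge at B4: IN[B4] = OUT[B2] ⊔ OUT[B3] = {a@B0, b@B1, c@B2, d@B1, e@B2, f@B0, f@B3}
Applying B4's transfer function to that IN value gives OUT[B4] (row B4 above).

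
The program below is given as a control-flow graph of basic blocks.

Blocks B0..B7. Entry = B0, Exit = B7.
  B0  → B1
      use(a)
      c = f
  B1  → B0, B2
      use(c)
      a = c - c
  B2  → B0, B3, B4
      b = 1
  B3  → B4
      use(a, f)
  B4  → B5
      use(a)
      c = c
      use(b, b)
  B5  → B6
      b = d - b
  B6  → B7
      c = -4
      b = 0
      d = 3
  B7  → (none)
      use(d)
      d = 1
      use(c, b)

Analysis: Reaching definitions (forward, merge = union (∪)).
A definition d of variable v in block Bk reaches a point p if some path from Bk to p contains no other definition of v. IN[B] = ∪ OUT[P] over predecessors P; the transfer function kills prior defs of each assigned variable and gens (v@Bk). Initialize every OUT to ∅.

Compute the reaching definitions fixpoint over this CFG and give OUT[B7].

Converged values:
  B0: | IN={a@B1, b@B2, c@B0} | OUT={a@B1, b@B2, c@B0}
  B1: | IN={a@B1, b@B2, c@B0} | OUT={a@B1, b@B2, c@B0}
  B2: | IN={a@B1, b@B2, c@B0} | OUT={a@B1, b@B2, c@B0}
  B3: | IN={a@B1, b@B2, c@B0} | OUT={a@B1, b@B2, c@B0}
  B4: | IN={a@B1, b@B2, c@B0} | OUT={a@B1, b@B2, c@B4}
  B5: | IN={a@B1, b@B2, c@B4} | OUT={a@B1, b@B5, c@B4}
  B6: | IN={a@B1, b@B5, c@B4} | OUT={a@B1, b@B6, c@B6, d@B6}
  B7: | IN={a@B1, b@B6, c@B6, d@B6} | OUT={a@B1, b@B6, c@B6, d@B7}

Merge at B7: IN[B7] = OUT[B6] = {a@B1, b@B6, c@B6, d@B6}
Applying B7's transfer function to that IN value gives OUT[B7] (row B7 above).

Answer: {a@B1, b@B6, c@B6, d@B7}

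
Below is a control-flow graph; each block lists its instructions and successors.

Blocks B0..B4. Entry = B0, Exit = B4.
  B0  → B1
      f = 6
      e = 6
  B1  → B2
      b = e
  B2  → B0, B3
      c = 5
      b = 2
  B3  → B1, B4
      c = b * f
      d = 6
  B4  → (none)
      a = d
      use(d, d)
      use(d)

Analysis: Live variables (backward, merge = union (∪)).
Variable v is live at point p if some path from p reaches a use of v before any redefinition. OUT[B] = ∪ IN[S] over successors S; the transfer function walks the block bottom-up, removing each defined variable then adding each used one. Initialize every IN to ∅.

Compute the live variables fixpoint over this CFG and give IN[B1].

Fixpoint table:
  B0:   IN={}   OUT={e, f}
  B1:   IN={e, f}   OUT={e, f}
  B2:   IN={e, f}   OUT={b, e, f}
  B3:   IN={b, e, f}   OUT={d, e, f}
  B4:   IN={d}   OUT={}

Merge at B1: OUT[B1] = IN[B2] = {e, f}
Applying B1's transfer function to that OUT value gives IN[B1] (row B1 above).

Answer: {e, f}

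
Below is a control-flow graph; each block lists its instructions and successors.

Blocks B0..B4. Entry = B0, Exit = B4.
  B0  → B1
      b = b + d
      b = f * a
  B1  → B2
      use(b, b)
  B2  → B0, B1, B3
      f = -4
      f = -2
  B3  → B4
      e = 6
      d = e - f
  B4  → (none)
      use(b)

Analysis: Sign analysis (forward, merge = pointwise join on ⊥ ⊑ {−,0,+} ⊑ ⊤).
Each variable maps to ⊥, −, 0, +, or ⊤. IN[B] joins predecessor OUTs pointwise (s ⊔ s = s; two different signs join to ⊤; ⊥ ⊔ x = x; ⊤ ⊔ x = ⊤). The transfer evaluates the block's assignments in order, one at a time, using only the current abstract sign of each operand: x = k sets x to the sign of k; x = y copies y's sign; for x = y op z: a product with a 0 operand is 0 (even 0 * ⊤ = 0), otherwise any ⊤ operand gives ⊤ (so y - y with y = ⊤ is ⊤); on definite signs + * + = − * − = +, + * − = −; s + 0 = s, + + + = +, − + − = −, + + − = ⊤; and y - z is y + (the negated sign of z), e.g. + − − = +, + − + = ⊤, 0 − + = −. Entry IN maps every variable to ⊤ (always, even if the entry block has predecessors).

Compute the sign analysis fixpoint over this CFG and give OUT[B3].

Per-block solution:
  B0:  IN=(all ⊤)  OUT=(all ⊤)
  B1:  IN=(all ⊤)  OUT=(all ⊤)
  B2:  IN=(all ⊤)  OUT={f:-; rest ⊤}
  B3:  IN={f:-; rest ⊤}  OUT={d:+, e:+, f:-; rest ⊤}
  B4:  IN={d:+, e:+, f:-; rest ⊤}  OUT={d:+, e:+, f:-; rest ⊤}

Merge at B3: IN[B3] = OUT[B2] = {a: ⊤, b: ⊤, c: ⊤, d: ⊤, e: ⊤, f: -}
Applying B3's transfer function to that IN value gives OUT[B3] (row B3 above).

Answer: {a: ⊤, b: ⊤, c: ⊤, d: +, e: +, f: -}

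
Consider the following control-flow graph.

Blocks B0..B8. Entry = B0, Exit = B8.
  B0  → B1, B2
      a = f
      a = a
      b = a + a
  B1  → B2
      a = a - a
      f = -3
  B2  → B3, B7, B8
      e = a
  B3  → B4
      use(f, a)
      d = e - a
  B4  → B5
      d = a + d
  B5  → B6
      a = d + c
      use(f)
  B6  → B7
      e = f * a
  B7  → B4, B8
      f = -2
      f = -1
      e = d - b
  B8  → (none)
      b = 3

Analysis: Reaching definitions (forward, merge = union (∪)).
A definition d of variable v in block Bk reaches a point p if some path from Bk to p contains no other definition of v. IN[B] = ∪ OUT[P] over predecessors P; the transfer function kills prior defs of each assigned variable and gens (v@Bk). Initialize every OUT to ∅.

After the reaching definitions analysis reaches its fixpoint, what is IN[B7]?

Fixpoint table:
  B0:   IN={}   OUT={a@B0, b@B0}
  B1:   IN={a@B0, b@B0}   OUT={a@B1, b@B0, f@B1}
  B2:   IN={a@B0, a@B1, b@B0, f@B1}   OUT={a@B0, a@B1, b@B0, e@B2, f@B1}
  B3:   IN={a@B0, a@B1, b@B0, e@B2, f@B1}   OUT={a@B0, a@B1, b@B0, d@B3, e@B2, f@B1}
  B4:   IN={a@B0, a@B1, a@B5, b@B0, d@B3, d@B4, e@B2, e@B7, f@B1, f@B7}   OUT={a@B0, a@B1, a@B5, b@B0, d@B4, e@B2, e@B7, f@B1, f@B7}
  B5:   IN={a@B0, a@B1, a@B5, b@B0, d@B4, e@B2, e@B7, f@B1, f@B7}   OUT={a@B5, b@B0, d@B4, e@B2, e@B7, f@B1, f@B7}
  B6:   IN={a@B5, b@B0, d@B4, e@B2, e@B7, f@B1, f@B7}   OUT={a@B5, b@B0, d@B4, e@B6, f@B1, f@B7}
  B7:   IN={a@B0, a@B1, a@B5, b@B0, d@B4, e@B2, e@B6, f@B1, f@B7}   OUT={a@B0, a@B1, a@B5, b@B0, d@B4, e@B7, f@B7}
  B8:   IN={a@B0, a@B1, a@B5, b@B0, d@B4, e@B2, e@B7, f@B1, f@B7}   OUT={a@B0, a@B1, a@B5, b@B8, d@B4, e@B2, e@B7, f@B1, f@B7}

Merge at B7: IN[B7] = OUT[B2] ⊔ OUT[B6] = {a@B0, a@B1, a@B5, b@B0, d@B4, e@B2, e@B6, f@B1, f@B7}

Answer: {a@B0, a@B1, a@B5, b@B0, d@B4, e@B2, e@B6, f@B1, f@B7}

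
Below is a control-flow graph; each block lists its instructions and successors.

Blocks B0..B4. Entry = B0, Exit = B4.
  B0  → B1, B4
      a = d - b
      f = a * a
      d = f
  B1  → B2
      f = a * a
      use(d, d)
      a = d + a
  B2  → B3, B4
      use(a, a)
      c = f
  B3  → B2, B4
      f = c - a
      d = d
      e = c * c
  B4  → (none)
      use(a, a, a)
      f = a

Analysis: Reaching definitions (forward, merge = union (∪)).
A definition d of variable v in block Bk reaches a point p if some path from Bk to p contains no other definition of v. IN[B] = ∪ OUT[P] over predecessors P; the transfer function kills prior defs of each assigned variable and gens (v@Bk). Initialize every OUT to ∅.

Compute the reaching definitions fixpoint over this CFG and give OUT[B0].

Answer: {a@B0, d@B0, f@B0}

Derivation:
Fixpoint table:
  B0:   IN={}   OUT={a@B0, d@B0, f@B0}
  B1:   IN={a@B0, d@B0, f@B0}   OUT={a@B1, d@B0, f@B1}
  B2:   IN={a@B1, c@B2, d@B0, d@B3, e@B3, f@B1, f@B3}   OUT={a@B1, c@B2, d@B0, d@B3, e@B3, f@B1, f@B3}
  B3:   IN={a@B1, c@B2, d@B0, d@B3, e@B3, f@B1, f@B3}   OUT={a@B1, c@B2, d@B3, e@B3, f@B3}
  B4:   IN={a@B0, a@B1, c@B2, d@B0, d@B3, e@B3, f@B0, f@B1, f@B3}   OUT={a@B0, a@B1, c@B2, d@B0, d@B3, e@B3, f@B4}

B0 is the boundary node: IN[B0] = {}
Applying B0's transfer function to that IN value gives OUT[B0] (row B0 above).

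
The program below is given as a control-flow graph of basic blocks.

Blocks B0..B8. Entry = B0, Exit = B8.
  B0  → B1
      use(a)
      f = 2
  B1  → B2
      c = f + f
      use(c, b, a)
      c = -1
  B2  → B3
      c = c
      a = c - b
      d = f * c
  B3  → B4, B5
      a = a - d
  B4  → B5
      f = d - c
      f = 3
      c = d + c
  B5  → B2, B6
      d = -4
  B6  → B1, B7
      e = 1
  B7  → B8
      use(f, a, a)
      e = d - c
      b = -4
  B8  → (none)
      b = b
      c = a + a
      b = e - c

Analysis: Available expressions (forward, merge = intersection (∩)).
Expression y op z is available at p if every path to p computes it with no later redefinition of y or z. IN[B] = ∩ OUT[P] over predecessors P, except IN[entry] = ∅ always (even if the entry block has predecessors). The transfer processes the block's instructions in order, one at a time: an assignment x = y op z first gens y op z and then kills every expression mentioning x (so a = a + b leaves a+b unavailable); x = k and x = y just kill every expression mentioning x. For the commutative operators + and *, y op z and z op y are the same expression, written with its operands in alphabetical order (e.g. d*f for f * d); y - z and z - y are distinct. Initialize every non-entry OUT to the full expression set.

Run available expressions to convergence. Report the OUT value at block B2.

Per-block solution:
  B0:   IN={}   OUT={}
  B1:   IN={}   OUT={f+f}
  B2:   IN={}   OUT={c*f, c-b}
  B3:   IN={c*f, c-b}   OUT={c*f, c-b}
  B4:   IN={c*f, c-b}   OUT={}
  B5:   IN={}   OUT={}
  B6:   IN={}   OUT={}
  B7:   IN={}   OUT={d-c}
  B8:   IN={d-c}   OUT={a+a, e-c}

Merge at B2: IN[B2] = OUT[B1] ∩ OUT[B5] = {}
Applying B2's transfer function to that IN value gives OUT[B2] (row B2 above).

Answer: {c*f, c-b}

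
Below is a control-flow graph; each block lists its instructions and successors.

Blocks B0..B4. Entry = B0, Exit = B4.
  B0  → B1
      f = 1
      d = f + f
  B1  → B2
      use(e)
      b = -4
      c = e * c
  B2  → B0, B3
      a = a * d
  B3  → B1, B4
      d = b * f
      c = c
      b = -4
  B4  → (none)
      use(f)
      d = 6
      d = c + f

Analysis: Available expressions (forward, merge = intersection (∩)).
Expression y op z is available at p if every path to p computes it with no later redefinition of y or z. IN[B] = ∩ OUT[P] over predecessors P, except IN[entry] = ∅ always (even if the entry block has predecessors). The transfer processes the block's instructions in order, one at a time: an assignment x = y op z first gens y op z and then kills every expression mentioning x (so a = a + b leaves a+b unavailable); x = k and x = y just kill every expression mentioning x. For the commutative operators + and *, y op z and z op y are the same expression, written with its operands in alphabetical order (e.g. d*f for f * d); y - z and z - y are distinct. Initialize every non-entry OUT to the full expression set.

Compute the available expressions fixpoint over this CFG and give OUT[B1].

Answer: {f+f}

Trace:
Fixpoint table:
  B0: | IN={} | OUT={f+f}
  B1: | IN={f+f} | OUT={f+f}
  B2: | IN={f+f} | OUT={f+f}
  B3: | IN={f+f} | OUT={f+f}
  B4: | IN={f+f} | OUT={c+f, f+f}

Merge at B1: IN[B1] = OUT[B0] ∩ OUT[B3] = {f+f}
Applying B1's transfer function to that IN value gives OUT[B1] (row B1 above).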